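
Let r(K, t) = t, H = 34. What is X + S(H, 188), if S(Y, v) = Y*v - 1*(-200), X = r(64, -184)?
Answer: 6408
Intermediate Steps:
X = -184
S(Y, v) = 200 + Y*v (S(Y, v) = Y*v + 200 = 200 + Y*v)
X + S(H, 188) = -184 + (200 + 34*188) = -184 + (200 + 6392) = -184 + 6592 = 6408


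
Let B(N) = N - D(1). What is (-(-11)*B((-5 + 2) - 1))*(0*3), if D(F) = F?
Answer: 0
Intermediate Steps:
B(N) = -1 + N (B(N) = N - 1*1 = N - 1 = -1 + N)
(-(-11)*B((-5 + 2) - 1))*(0*3) = (-(-11)*(-1 + ((-5 + 2) - 1)))*(0*3) = -(-11)*(-1 + (-3 - 1))*0 = -(-11)*(-1 - 4)*0 = -(-11)*(-5)*0 = -11*5*0 = -55*0 = 0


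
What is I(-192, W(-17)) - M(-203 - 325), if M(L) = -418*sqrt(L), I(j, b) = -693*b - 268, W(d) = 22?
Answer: -15514 + 1672*I*sqrt(33) ≈ -15514.0 + 9604.9*I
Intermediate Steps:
I(j, b) = -268 - 693*b
I(-192, W(-17)) - M(-203 - 325) = (-268 - 693*22) - (-418)*sqrt(-203 - 325) = (-268 - 15246) - (-418)*sqrt(-528) = -15514 - (-418)*4*I*sqrt(33) = -15514 - (-1672)*I*sqrt(33) = -15514 + 1672*I*sqrt(33)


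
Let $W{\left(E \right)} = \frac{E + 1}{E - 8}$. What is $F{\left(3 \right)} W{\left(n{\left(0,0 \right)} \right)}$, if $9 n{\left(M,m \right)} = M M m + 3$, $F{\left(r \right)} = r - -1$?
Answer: $- \frac{16}{23} \approx -0.69565$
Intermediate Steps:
$F{\left(r \right)} = 1 + r$ ($F{\left(r \right)} = r + 1 = 1 + r$)
$n{\left(M,m \right)} = \frac{1}{3} + \frac{m M^{2}}{9}$ ($n{\left(M,m \right)} = \frac{M M m + 3}{9} = \frac{M^{2} m + 3}{9} = \frac{m M^{2} + 3}{9} = \frac{3 + m M^{2}}{9} = \frac{1}{3} + \frac{m M^{2}}{9}$)
$W{\left(E \right)} = \frac{1 + E}{-8 + E}$
$F{\left(3 \right)} W{\left(n{\left(0,0 \right)} \right)} = \left(1 + 3\right) \frac{1 + \left(\frac{1}{3} + \frac{1}{9} \cdot 0 \cdot 0^{2}\right)}{-8 + \left(\frac{1}{3} + \frac{1}{9} \cdot 0 \cdot 0^{2}\right)} = 4 \frac{1 + \left(\frac{1}{3} + \frac{1}{9} \cdot 0 \cdot 0\right)}{-8 + \left(\frac{1}{3} + \frac{1}{9} \cdot 0 \cdot 0\right)} = 4 \frac{1 + \left(\frac{1}{3} + 0\right)}{-8 + \left(\frac{1}{3} + 0\right)} = 4 \frac{1 + \frac{1}{3}}{-8 + \frac{1}{3}} = 4 \frac{1}{- \frac{23}{3}} \cdot \frac{4}{3} = 4 \left(\left(- \frac{3}{23}\right) \frac{4}{3}\right) = 4 \left(- \frac{4}{23}\right) = - \frac{16}{23}$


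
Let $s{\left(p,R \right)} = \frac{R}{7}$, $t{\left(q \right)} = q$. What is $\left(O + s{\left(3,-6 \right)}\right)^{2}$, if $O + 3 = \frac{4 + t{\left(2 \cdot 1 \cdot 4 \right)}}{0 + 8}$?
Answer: $\frac{1089}{196} \approx 5.5561$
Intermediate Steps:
$O = - \frac{3}{2}$ ($O = -3 + \frac{4 + 2 \cdot 1 \cdot 4}{0 + 8} = -3 + \frac{4 + 2 \cdot 4}{8} = -3 + \left(4 + 8\right) \frac{1}{8} = -3 + 12 \cdot \frac{1}{8} = -3 + \frac{3}{2} = - \frac{3}{2} \approx -1.5$)
$s{\left(p,R \right)} = \frac{R}{7}$ ($s{\left(p,R \right)} = R \frac{1}{7} = \frac{R}{7}$)
$\left(O + s{\left(3,-6 \right)}\right)^{2} = \left(- \frac{3}{2} + \frac{1}{7} \left(-6\right)\right)^{2} = \left(- \frac{3}{2} - \frac{6}{7}\right)^{2} = \left(- \frac{33}{14}\right)^{2} = \frac{1089}{196}$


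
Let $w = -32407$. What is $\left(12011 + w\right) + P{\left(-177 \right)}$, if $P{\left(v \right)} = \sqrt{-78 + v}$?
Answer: $-20396 + i \sqrt{255} \approx -20396.0 + 15.969 i$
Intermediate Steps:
$\left(12011 + w\right) + P{\left(-177 \right)} = \left(12011 - 32407\right) + \sqrt{-78 - 177} = -20396 + \sqrt{-255} = -20396 + i \sqrt{255}$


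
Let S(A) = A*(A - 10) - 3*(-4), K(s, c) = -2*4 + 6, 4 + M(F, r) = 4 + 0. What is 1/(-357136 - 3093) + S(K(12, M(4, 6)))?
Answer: 12968243/360229 ≈ 36.000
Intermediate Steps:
M(F, r) = 0 (M(F, r) = -4 + (4 + 0) = -4 + 4 = 0)
K(s, c) = -2 (K(s, c) = -8 + 6 = -2)
S(A) = 12 + A*(-10 + A) (S(A) = A*(-10 + A) + 12 = 12 + A*(-10 + A))
1/(-357136 - 3093) + S(K(12, M(4, 6))) = 1/(-357136 - 3093) + (12 + (-2)**2 - 10*(-2)) = 1/(-360229) + (12 + 4 + 20) = -1/360229 + 36 = 12968243/360229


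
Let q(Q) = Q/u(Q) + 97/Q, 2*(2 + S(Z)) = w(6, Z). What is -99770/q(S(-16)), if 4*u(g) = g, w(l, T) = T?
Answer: 997700/57 ≈ 17504.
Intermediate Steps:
u(g) = g/4
S(Z) = -2 + Z/2
q(Q) = 4 + 97/Q (q(Q) = Q/((Q/4)) + 97/Q = Q*(4/Q) + 97/Q = 4 + 97/Q)
-99770/q(S(-16)) = -99770/(4 + 97/(-2 + (½)*(-16))) = -99770/(4 + 97/(-2 - 8)) = -99770/(4 + 97/(-10)) = -99770/(4 + 97*(-⅒)) = -99770/(4 - 97/10) = -99770/(-57/10) = -99770*(-10/57) = 997700/57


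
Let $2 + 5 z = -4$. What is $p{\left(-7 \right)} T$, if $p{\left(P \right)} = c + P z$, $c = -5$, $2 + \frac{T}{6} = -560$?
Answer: $- \frac{57324}{5} \approx -11465.0$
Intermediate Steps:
$T = -3372$ ($T = -12 + 6 \left(-560\right) = -12 - 3360 = -3372$)
$z = - \frac{6}{5}$ ($z = - \frac{2}{5} + \frac{1}{5} \left(-4\right) = - \frac{2}{5} - \frac{4}{5} = - \frac{6}{5} \approx -1.2$)
$p{\left(P \right)} = -5 - \frac{6 P}{5}$ ($p{\left(P \right)} = -5 + P \left(- \frac{6}{5}\right) = -5 - \frac{6 P}{5}$)
$p{\left(-7 \right)} T = \left(-5 - - \frac{42}{5}\right) \left(-3372\right) = \left(-5 + \frac{42}{5}\right) \left(-3372\right) = \frac{17}{5} \left(-3372\right) = - \frac{57324}{5}$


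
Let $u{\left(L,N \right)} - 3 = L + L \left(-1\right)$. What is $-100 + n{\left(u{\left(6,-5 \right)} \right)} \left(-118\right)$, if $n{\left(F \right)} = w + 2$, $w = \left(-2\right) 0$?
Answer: $-336$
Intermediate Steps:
$w = 0$
$u{\left(L,N \right)} = 3$ ($u{\left(L,N \right)} = 3 + \left(L + L \left(-1\right)\right) = 3 + \left(L - L\right) = 3 + 0 = 3$)
$n{\left(F \right)} = 2$ ($n{\left(F \right)} = 0 + 2 = 2$)
$-100 + n{\left(u{\left(6,-5 \right)} \right)} \left(-118\right) = -100 + 2 \left(-118\right) = -100 - 236 = -336$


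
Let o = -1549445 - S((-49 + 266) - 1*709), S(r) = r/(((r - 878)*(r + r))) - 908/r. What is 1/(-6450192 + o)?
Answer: -337020/2696038283597 ≈ -1.2501e-7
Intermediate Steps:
S(r) = 1/(2*(-878 + r)) - 908/r (S(r) = r/(((-878 + r)*(2*r))) - 908/r = r/((2*r*(-878 + r))) - 908/r = r*(1/(2*r*(-878 + r))) - 908/r = 1/(2*(-878 + r)) - 908/r)
o = -522194575757/337020 (o = -1549445 - (1594448 - 1815*((-49 + 266) - 1*709))/(2*((-49 + 266) - 1*709)*(-878 + ((-49 + 266) - 1*709))) = -1549445 - (1594448 - 1815*(217 - 709))/(2*(217 - 709)*(-878 + (217 - 709))) = -1549445 - (1594448 - 1815*(-492))/(2*(-492)*(-878 - 492)) = -1549445 - (-1)*(1594448 + 892980)/(2*492*(-1370)) = -1549445 - (-1)*(-1)*2487428/(2*492*1370) = -1549445 - 1*621857/337020 = -1549445 - 621857/337020 = -522194575757/337020 ≈ -1.5494e+6)
1/(-6450192 + o) = 1/(-6450192 - 522194575757/337020) = 1/(-2696038283597/337020) = -337020/2696038283597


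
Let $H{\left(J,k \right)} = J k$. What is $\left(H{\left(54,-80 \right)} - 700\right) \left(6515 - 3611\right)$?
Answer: $-14578080$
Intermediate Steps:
$\left(H{\left(54,-80 \right)} - 700\right) \left(6515 - 3611\right) = \left(54 \left(-80\right) - 700\right) \left(6515 - 3611\right) = \left(-4320 - 700\right) 2904 = \left(-5020\right) 2904 = -14578080$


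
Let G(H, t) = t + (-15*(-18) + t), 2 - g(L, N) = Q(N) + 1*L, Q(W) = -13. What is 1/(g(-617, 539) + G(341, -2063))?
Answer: -1/3224 ≈ -0.00031017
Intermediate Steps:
g(L, N) = 15 - L (g(L, N) = 2 - (-13 + 1*L) = 2 - (-13 + L) = 2 + (13 - L) = 15 - L)
G(H, t) = 270 + 2*t (G(H, t) = t + (270 + t) = 270 + 2*t)
1/(g(-617, 539) + G(341, -2063)) = 1/((15 - 1*(-617)) + (270 + 2*(-2063))) = 1/((15 + 617) + (270 - 4126)) = 1/(632 - 3856) = 1/(-3224) = -1/3224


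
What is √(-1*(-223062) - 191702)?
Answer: 56*√10 ≈ 177.09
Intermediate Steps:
√(-1*(-223062) - 191702) = √(223062 - 191702) = √31360 = 56*√10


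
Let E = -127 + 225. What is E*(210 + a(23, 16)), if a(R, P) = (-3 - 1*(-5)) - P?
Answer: 19208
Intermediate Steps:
a(R, P) = 2 - P (a(R, P) = (-3 + 5) - P = 2 - P)
E = 98
E*(210 + a(23, 16)) = 98*(210 + (2 - 1*16)) = 98*(210 + (2 - 16)) = 98*(210 - 14) = 98*196 = 19208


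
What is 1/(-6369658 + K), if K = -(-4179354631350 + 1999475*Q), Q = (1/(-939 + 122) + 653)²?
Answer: 667489/2220573918529781388 ≈ 3.0059e-13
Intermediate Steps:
Q = 284622250000/667489 (Q = (1/(-817) + 653)² = (-1/817 + 653)² = (533500/817)² = 284622250000/667489 ≈ 4.2641e+5)
K = 2220578170206430150/667489 (K = -1999475/(1/(284622250000/667489 - 2090226)) = -1999475/(1/(-1110580612514/667489)) = -1999475/(-667489/1110580612514) = -1999475*(-1110580612514/667489) = 2220578170206430150/667489 ≈ 3.3268e+12)
1/(-6369658 + K) = 1/(-6369658 + 2220578170206430150/667489) = 1/(2220573918529781388/667489) = 667489/2220573918529781388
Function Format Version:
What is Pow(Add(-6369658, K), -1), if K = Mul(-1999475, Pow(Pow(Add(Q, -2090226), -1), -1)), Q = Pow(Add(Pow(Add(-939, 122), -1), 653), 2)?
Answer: Rational(667489, 2220573918529781388) ≈ 3.0059e-13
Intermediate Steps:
Q = Rational(284622250000, 667489) (Q = Pow(Add(Pow(-817, -1), 653), 2) = Pow(Add(Rational(-1, 817), 653), 2) = Pow(Rational(533500, 817), 2) = Rational(284622250000, 667489) ≈ 4.2641e+5)
K = Rational(2220578170206430150, 667489) (K = Mul(-1999475, Pow(Pow(Add(Rational(284622250000, 667489), -2090226), -1), -1)) = Mul(-1999475, Pow(Pow(Rational(-1110580612514, 667489), -1), -1)) = Mul(-1999475, Pow(Rational(-667489, 1110580612514), -1)) = Mul(-1999475, Rational(-1110580612514, 667489)) = Rational(2220578170206430150, 667489) ≈ 3.3268e+12)
Pow(Add(-6369658, K), -1) = Pow(Add(-6369658, Rational(2220578170206430150, 667489)), -1) = Pow(Rational(2220573918529781388, 667489), -1) = Rational(667489, 2220573918529781388)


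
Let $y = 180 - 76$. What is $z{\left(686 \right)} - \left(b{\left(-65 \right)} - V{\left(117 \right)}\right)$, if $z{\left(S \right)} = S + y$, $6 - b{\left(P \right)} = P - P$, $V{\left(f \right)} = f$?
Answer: $901$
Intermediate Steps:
$y = 104$ ($y = 180 - 76 = 104$)
$b{\left(P \right)} = 6$ ($b{\left(P \right)} = 6 - \left(P - P\right) = 6 - 0 = 6 + 0 = 6$)
$z{\left(S \right)} = 104 + S$ ($z{\left(S \right)} = S + 104 = 104 + S$)
$z{\left(686 \right)} - \left(b{\left(-65 \right)} - V{\left(117 \right)}\right) = \left(104 + 686\right) - \left(6 - 117\right) = 790 - \left(6 - 117\right) = 790 - -111 = 790 + 111 = 901$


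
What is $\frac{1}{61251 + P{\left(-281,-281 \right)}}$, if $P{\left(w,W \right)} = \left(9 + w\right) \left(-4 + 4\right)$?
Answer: $\frac{1}{61251} \approx 1.6326 \cdot 10^{-5}$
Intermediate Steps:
$P{\left(w,W \right)} = 0$ ($P{\left(w,W \right)} = \left(9 + w\right) 0 = 0$)
$\frac{1}{61251 + P{\left(-281,-281 \right)}} = \frac{1}{61251 + 0} = \frac{1}{61251}$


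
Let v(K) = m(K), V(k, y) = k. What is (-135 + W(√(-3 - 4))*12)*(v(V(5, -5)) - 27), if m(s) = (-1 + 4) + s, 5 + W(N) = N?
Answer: 3705 - 228*I*√7 ≈ 3705.0 - 603.23*I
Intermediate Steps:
W(N) = -5 + N
m(s) = 3 + s
v(K) = 3 + K
(-135 + W(√(-3 - 4))*12)*(v(V(5, -5)) - 27) = (-135 + (-5 + √(-3 - 4))*12)*((3 + 5) - 27) = (-135 + (-5 + √(-7))*12)*(8 - 27) = (-135 + (-5 + I*√7)*12)*(-19) = (-135 + (-60 + 12*I*√7))*(-19) = (-195 + 12*I*√7)*(-19) = 3705 - 228*I*√7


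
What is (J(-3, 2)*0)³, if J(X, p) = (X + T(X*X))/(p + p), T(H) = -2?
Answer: 0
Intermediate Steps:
J(X, p) = (-2 + X)/(2*p) (J(X, p) = (X - 2)/(p + p) = (-2 + X)/((2*p)) = (-2 + X)*(1/(2*p)) = (-2 + X)/(2*p))
(J(-3, 2)*0)³ = (((½)*(-2 - 3)/2)*0)³ = (((½)*(½)*(-5))*0)³ = (-5/4*0)³ = 0³ = 0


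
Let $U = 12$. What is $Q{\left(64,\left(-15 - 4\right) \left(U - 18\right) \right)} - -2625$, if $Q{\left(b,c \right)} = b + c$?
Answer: $2803$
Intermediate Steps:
$Q{\left(64,\left(-15 - 4\right) \left(U - 18\right) \right)} - -2625 = \left(64 + \left(-15 - 4\right) \left(12 - 18\right)\right) - -2625 = \left(64 - -114\right) + 2625 = \left(64 + 114\right) + 2625 = 178 + 2625 = 2803$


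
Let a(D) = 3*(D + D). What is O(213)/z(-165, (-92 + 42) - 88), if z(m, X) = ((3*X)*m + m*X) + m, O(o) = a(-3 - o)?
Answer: -432/30305 ≈ -0.014255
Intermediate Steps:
a(D) = 6*D (a(D) = 3*(2*D) = 6*D)
O(o) = -18 - 6*o (O(o) = 6*(-3 - o) = -18 - 6*o)
z(m, X) = m + 4*X*m (z(m, X) = (3*X*m + X*m) + m = 4*X*m + m = m + 4*X*m)
O(213)/z(-165, (-92 + 42) - 88) = (-18 - 6*213)/((-165*(1 + 4*((-92 + 42) - 88)))) = (-18 - 1278)/((-165*(1 + 4*(-50 - 88)))) = -1296*(-1/(165*(1 + 4*(-138)))) = -1296*(-1/(165*(1 - 552))) = -1296/((-165*(-551))) = -1296/90915 = -1296*1/90915 = -432/30305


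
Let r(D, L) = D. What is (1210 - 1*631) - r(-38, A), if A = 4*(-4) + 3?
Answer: 617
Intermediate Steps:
A = -13 (A = -16 + 3 = -13)
(1210 - 1*631) - r(-38, A) = (1210 - 1*631) - 1*(-38) = (1210 - 631) + 38 = 579 + 38 = 617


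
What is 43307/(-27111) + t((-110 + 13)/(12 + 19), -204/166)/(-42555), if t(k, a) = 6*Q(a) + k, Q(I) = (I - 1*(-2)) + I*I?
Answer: -131211763430296/82128285325065 ≈ -1.5976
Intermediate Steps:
Q(I) = 2 + I + I**2 (Q(I) = (I + 2) + I**2 = (2 + I) + I**2 = 2 + I + I**2)
t(k, a) = 12 + k + 6*a + 6*a**2 (t(k, a) = 6*(2 + a + a**2) + k = (12 + 6*a + 6*a**2) + k = 12 + k + 6*a + 6*a**2)
43307/(-27111) + t((-110 + 13)/(12 + 19), -204/166)/(-42555) = 43307/(-27111) + (12 + (-110 + 13)/(12 + 19) + 6*(-204/166) + 6*(-204/166)**2)/(-42555) = 43307*(-1/27111) + (12 - 97/31 + 6*(-204*1/166) + 6*(-204*1/166)**2)*(-1/42555) = -43307/27111 + (12 - 97*1/31 + 6*(-102/83) + 6*(-102/83)**2)*(-1/42555) = -43307/27111 + (12 - 97/31 - 612/83 + 6*(10404/6889))*(-1/42555) = -43307/27111 + (12 - 97/31 - 612/83 + 62424/6889)*(-1/42555) = -43307/27111 + (2254943/213559)*(-1/42555) = -43307/27111 - 2254943/9088003245 = -131211763430296/82128285325065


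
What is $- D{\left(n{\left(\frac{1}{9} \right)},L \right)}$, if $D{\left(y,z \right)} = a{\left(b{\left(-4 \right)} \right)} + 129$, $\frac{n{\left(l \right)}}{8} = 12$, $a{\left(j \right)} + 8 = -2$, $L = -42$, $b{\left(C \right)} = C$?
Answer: $-119$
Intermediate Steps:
$a{\left(j \right)} = -10$ ($a{\left(j \right)} = -8 - 2 = -10$)
$n{\left(l \right)} = 96$ ($n{\left(l \right)} = 8 \cdot 12 = 96$)
$D{\left(y,z \right)} = 119$ ($D{\left(y,z \right)} = -10 + 129 = 119$)
$- D{\left(n{\left(\frac{1}{9} \right)},L \right)} = \left(-1\right) 119 = -119$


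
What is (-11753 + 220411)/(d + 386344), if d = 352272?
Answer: 6137/21724 ≈ 0.28250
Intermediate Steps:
(-11753 + 220411)/(d + 386344) = (-11753 + 220411)/(352272 + 386344) = 208658/738616 = 208658*(1/738616) = 6137/21724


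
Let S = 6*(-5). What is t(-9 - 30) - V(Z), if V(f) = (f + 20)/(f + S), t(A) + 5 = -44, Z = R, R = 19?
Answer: -500/11 ≈ -45.455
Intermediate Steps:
Z = 19
S = -30
t(A) = -49 (t(A) = -5 - 44 = -49)
V(f) = (20 + f)/(-30 + f) (V(f) = (f + 20)/(f - 30) = (20 + f)/(-30 + f))
t(-9 - 30) - V(Z) = -49 - (20 + 19)/(-30 + 19) = -49 - 39/(-11) = -49 - (-1)*39/11 = -49 - 1*(-39/11) = -49 + 39/11 = -500/11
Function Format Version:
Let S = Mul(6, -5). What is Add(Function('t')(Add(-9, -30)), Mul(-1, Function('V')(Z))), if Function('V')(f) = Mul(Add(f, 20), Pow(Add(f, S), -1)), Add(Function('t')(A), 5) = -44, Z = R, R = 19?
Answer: Rational(-500, 11) ≈ -45.455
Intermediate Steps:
Z = 19
S = -30
Function('t')(A) = -49 (Function('t')(A) = Add(-5, -44) = -49)
Function('V')(f) = Mul(Pow(Add(-30, f), -1), Add(20, f)) (Function('V')(f) = Mul(Add(f, 20), Pow(Add(f, -30), -1)) = Mul(Add(20, f), Pow(Add(-30, f), -1)) = Mul(Pow(Add(-30, f), -1), Add(20, f)))
Add(Function('t')(Add(-9, -30)), Mul(-1, Function('V')(Z))) = Add(-49, Mul(-1, Mul(Pow(Add(-30, 19), -1), Add(20, 19)))) = Add(-49, Mul(-1, Mul(Pow(-11, -1), 39))) = Add(-49, Mul(-1, Mul(Rational(-1, 11), 39))) = Add(-49, Mul(-1, Rational(-39, 11))) = Add(-49, Rational(39, 11)) = Rational(-500, 11)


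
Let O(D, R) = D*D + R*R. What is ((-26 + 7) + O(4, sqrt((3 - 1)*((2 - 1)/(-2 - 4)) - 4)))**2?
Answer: 484/9 ≈ 53.778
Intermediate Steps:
O(D, R) = D**2 + R**2
((-26 + 7) + O(4, sqrt((3 - 1)*((2 - 1)/(-2 - 4)) - 4)))**2 = ((-26 + 7) + (4**2 + (sqrt((3 - 1)*((2 - 1)/(-2 - 4)) - 4))**2))**2 = (-19 + (16 + (sqrt(2*(1/(-6)) - 4))**2))**2 = (-19 + (16 + (sqrt(2*(1*(-1/6)) - 4))**2))**2 = (-19 + (16 + (sqrt(2*(-1/6) - 4))**2))**2 = (-19 + (16 + (sqrt(-1/3 - 4))**2))**2 = (-19 + (16 + (sqrt(-13/3))**2))**2 = (-19 + (16 + (I*sqrt(39)/3)**2))**2 = (-19 + (16 - 13/3))**2 = (-19 + 35/3)**2 = (-22/3)**2 = 484/9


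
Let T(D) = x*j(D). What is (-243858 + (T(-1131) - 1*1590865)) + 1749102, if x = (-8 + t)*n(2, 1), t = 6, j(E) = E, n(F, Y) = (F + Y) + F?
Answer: -74311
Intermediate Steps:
n(F, Y) = Y + 2*F
x = -10 (x = (-8 + 6)*(1 + 2*2) = -2*(1 + 4) = -2*5 = -10)
T(D) = -10*D
(-243858 + (T(-1131) - 1*1590865)) + 1749102 = (-243858 + (-10*(-1131) - 1*1590865)) + 1749102 = (-243858 + (11310 - 1590865)) + 1749102 = (-243858 - 1579555) + 1749102 = -1823413 + 1749102 = -74311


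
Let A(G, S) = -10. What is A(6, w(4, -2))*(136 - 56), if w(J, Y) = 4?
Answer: -800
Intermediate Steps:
A(6, w(4, -2))*(136 - 56) = -10*(136 - 56) = -10*80 = -800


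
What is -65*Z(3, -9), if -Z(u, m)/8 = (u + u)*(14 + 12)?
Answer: 81120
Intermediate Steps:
Z(u, m) = -416*u (Z(u, m) = -8*(u + u)*(14 + 12) = -8*2*u*26 = -416*u)
-65*Z(3, -9) = -(-27040)*3 = -65*(-1248) = 81120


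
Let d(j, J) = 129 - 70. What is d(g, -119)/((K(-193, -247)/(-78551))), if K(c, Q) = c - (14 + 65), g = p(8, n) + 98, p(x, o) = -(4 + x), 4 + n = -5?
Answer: 4634509/272 ≈ 17039.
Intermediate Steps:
n = -9 (n = -4 - 5 = -9)
p(x, o) = -4 - x
g = 86 (g = (-4 - 1*8) + 98 = (-4 - 8) + 98 = -12 + 98 = 86)
d(j, J) = 59
K(c, Q) = -79 + c (K(c, Q) = c - 1*79 = c - 79 = -79 + c)
d(g, -119)/((K(-193, -247)/(-78551))) = 59/(((-79 - 193)/(-78551))) = 59/((-272*(-1/78551))) = 59/(272/78551) = 59*(78551/272) = 4634509/272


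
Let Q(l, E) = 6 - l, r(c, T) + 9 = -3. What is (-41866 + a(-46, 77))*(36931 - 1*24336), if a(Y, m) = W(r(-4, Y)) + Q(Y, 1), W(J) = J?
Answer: -526798470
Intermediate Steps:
r(c, T) = -12 (r(c, T) = -9 - 3 = -12)
a(Y, m) = -6 - Y (a(Y, m) = -12 + (6 - Y) = -6 - Y)
(-41866 + a(-46, 77))*(36931 - 1*24336) = (-41866 + (-6 - 1*(-46)))*(36931 - 1*24336) = (-41866 + (-6 + 46))*(36931 - 24336) = (-41866 + 40)*12595 = -41826*12595 = -526798470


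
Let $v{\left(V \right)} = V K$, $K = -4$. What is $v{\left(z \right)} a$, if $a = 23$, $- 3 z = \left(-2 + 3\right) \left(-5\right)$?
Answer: $- \frac{460}{3} \approx -153.33$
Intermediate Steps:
$z = \frac{5}{3}$ ($z = - \frac{\left(-2 + 3\right) \left(-5\right)}{3} = - \frac{1 \left(-5\right)}{3} = \left(- \frac{1}{3}\right) \left(-5\right) = \frac{5}{3} \approx 1.6667$)
$v{\left(V \right)} = - 4 V$ ($v{\left(V \right)} = V \left(-4\right) = - 4 V$)
$v{\left(z \right)} a = \left(-4\right) \frac{5}{3} \cdot 23 = \left(- \frac{20}{3}\right) 23 = - \frac{460}{3}$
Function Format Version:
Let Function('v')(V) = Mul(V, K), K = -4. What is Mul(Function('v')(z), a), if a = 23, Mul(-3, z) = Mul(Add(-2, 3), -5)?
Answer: Rational(-460, 3) ≈ -153.33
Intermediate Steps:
z = Rational(5, 3) (z = Mul(Rational(-1, 3), Mul(Add(-2, 3), -5)) = Mul(Rational(-1, 3), Mul(1, -5)) = Mul(Rational(-1, 3), -5) = Rational(5, 3) ≈ 1.6667)
Function('v')(V) = Mul(-4, V) (Function('v')(V) = Mul(V, -4) = Mul(-4, V))
Mul(Function('v')(z), a) = Mul(Mul(-4, Rational(5, 3)), 23) = Mul(Rational(-20, 3), 23) = Rational(-460, 3)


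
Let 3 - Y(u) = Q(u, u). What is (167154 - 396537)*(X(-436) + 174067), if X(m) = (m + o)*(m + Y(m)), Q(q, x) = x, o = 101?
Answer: -39697480746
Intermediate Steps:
Y(u) = 3 - u
X(m) = 303 + 3*m (X(m) = (m + 101)*(m + (3 - m)) = (101 + m)*3 = 303 + 3*m)
(167154 - 396537)*(X(-436) + 174067) = (167154 - 396537)*((303 + 3*(-436)) + 174067) = -229383*((303 - 1308) + 174067) = -229383*(-1005 + 174067) = -229383*173062 = -39697480746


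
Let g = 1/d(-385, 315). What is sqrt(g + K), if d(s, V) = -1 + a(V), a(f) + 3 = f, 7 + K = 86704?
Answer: 4*sqrt(524088803)/311 ≈ 294.44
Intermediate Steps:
K = 86697 (K = -7 + 86704 = 86697)
a(f) = -3 + f
d(s, V) = -4 + V (d(s, V) = -1 + (-3 + V) = -4 + V)
g = 1/311 (g = 1/(-4 + 315) = 1/311 ≈ 0.0032154)
sqrt(g + K) = sqrt(1/311 + 86697) = sqrt(26962768/311) = 4*sqrt(524088803)/311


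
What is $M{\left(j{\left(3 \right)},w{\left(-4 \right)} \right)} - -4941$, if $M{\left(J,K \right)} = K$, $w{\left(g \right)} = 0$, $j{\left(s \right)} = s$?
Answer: $4941$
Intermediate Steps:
$M{\left(j{\left(3 \right)},w{\left(-4 \right)} \right)} - -4941 = 0 - -4941 = 0 + 4941 = 4941$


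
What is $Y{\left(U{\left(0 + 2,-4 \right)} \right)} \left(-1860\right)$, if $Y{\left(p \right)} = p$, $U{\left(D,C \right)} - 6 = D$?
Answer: $-14880$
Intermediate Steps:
$U{\left(D,C \right)} = 6 + D$
$Y{\left(U{\left(0 + 2,-4 \right)} \right)} \left(-1860\right) = \left(6 + \left(0 + 2\right)\right) \left(-1860\right) = \left(6 + 2\right) \left(-1860\right) = 8 \left(-1860\right) = -14880$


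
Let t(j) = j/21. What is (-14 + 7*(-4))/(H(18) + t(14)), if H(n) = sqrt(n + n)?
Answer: -63/10 ≈ -6.3000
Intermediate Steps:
t(j) = j/21 (t(j) = j*(1/21) = j/21)
H(n) = sqrt(2)*sqrt(n) (H(n) = sqrt(2*n) = sqrt(2)*sqrt(n))
(-14 + 7*(-4))/(H(18) + t(14)) = (-14 + 7*(-4))/(sqrt(2)*sqrt(18) + (1/21)*14) = (-14 - 28)/(sqrt(2)*(3*sqrt(2)) + 2/3) = -42/(6 + 2/3) = -42/20/3 = -42*3/20 = -63/10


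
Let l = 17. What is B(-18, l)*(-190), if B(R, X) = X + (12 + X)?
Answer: -8740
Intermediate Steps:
B(R, X) = 12 + 2*X
B(-18, l)*(-190) = (12 + 2*17)*(-190) = (12 + 34)*(-190) = 46*(-190) = -8740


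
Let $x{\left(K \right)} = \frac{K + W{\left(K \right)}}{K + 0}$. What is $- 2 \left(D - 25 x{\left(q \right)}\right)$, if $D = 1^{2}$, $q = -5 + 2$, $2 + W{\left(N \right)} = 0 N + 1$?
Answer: $\frac{194}{3} \approx 64.667$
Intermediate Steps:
$W{\left(N \right)} = -1$ ($W{\left(N \right)} = -2 + \left(0 N + 1\right) = -2 + \left(0 + 1\right) = -2 + 1 = -1$)
$q = -3$
$x{\left(K \right)} = \frac{-1 + K}{K}$ ($x{\left(K \right)} = \frac{K - 1}{K + 0} = \frac{-1 + K}{K}$)
$D = 1$
$- 2 \left(D - 25 x{\left(q \right)}\right) = - 2 \left(1 - 25 \frac{-1 - 3}{-3}\right) = - 2 \left(1 - 25 \left(\left(- \frac{1}{3}\right) \left(-4\right)\right)\right) = - 2 \left(1 - \frac{100}{3}\right) = \left(-2\right) \left(- \frac{97}{3}\right) = \frac{194}{3}$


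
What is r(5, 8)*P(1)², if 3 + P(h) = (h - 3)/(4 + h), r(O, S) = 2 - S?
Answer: -1734/25 ≈ -69.360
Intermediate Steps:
P(h) = -3 + (-3 + h)/(4 + h) (P(h) = -3 + (h - 3)/(4 + h) = -3 + (-3 + h)/(4 + h))
r(5, 8)*P(1)² = (2 - 1*8)*((-15 - 2*1)/(4 + 1))² = (2 - 8)*((-15 - 2)/5)² = -6*((⅕)*(-17))² = -6*(-17/5)² = -6*289/25 = -1734/25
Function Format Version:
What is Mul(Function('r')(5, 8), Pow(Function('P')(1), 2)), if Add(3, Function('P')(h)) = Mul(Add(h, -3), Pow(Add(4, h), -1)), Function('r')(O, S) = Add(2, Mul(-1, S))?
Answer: Rational(-1734, 25) ≈ -69.360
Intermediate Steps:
Function('P')(h) = Add(-3, Mul(Pow(Add(4, h), -1), Add(-3, h))) (Function('P')(h) = Add(-3, Mul(Add(h, -3), Pow(Add(4, h), -1))) = Add(-3, Mul(Add(-3, h), Pow(Add(4, h), -1))) = Add(-3, Mul(Pow(Add(4, h), -1), Add(-3, h))))
Mul(Function('r')(5, 8), Pow(Function('P')(1), 2)) = Mul(Add(2, Mul(-1, 8)), Pow(Mul(Pow(Add(4, 1), -1), Add(-15, Mul(-2, 1))), 2)) = Mul(Add(2, -8), Pow(Mul(Pow(5, -1), Add(-15, -2)), 2)) = Mul(-6, Pow(Mul(Rational(1, 5), -17), 2)) = Mul(-6, Pow(Rational(-17, 5), 2)) = Mul(-6, Rational(289, 25)) = Rational(-1734, 25)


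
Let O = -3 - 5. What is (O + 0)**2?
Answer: 64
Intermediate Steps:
O = -8
(O + 0)**2 = (-8 + 0)**2 = (-8)**2 = 64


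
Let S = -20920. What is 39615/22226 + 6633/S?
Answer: 340660371/232483960 ≈ 1.4653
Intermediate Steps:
39615/22226 + 6633/S = 39615/22226 + 6633/(-20920) = 39615*(1/22226) + 6633*(-1/20920) = 39615/22226 - 6633/20920 = 340660371/232483960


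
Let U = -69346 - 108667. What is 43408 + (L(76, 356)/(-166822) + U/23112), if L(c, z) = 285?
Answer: 83666875213253/1927795032 ≈ 43400.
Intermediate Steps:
U = -178013
43408 + (L(76, 356)/(-166822) + U/23112) = 43408 + (285/(-166822) - 178013/23112) = 43408 + (285*(-1/166822) - 178013*1/23112) = 43408 + (-285/166822 - 178013/23112) = 43408 - 14851535803/1927795032 = 83666875213253/1927795032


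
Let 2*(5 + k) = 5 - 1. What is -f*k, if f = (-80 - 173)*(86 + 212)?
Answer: -226182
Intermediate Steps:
k = -3 (k = -5 + (5 - 1)/2 = -5 + (½)*4 = -5 + 2 = -3)
f = -75394 (f = -253*298 = -75394)
-f*k = -(-75394)*(-3) = -1*226182 = -226182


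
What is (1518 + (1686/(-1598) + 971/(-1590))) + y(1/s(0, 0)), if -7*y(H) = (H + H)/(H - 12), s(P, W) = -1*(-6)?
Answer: 957406532777/631393770 ≈ 1516.3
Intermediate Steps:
s(P, W) = 6
y(H) = -2*H/(7*(-12 + H)) (y(H) = -(H + H)/(7*(H - 12)) = -2*H/(7*(-12 + H)))
(1518 + (1686/(-1598) + 971/(-1590))) + y(1/s(0, 0)) = (1518 + (1686/(-1598) + 971/(-1590))) - 2/(6*(-84 + 7/6)) = (1518 + (1686*(-1/1598) + 971*(-1/1590))) - 2*1/6/(-84 + 7*(1/6)) = (1518 + (-843/799 - 971/1590)) - 2*1/6/(-84 + 7/6) = (1518 - 2116199/1270410) - 2*1/6/(-497/6) = 1926366181/1270410 - 2*1/6*(-6/497) = 1926366181/1270410 + 2/497 = 957406532777/631393770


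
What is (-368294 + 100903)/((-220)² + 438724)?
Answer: -267391/487124 ≈ -0.54892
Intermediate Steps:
(-368294 + 100903)/((-220)² + 438724) = -267391/(48400 + 438724) = -267391/487124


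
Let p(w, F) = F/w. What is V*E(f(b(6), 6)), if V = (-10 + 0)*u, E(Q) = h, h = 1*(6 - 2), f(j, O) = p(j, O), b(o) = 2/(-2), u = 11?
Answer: -440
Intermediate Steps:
b(o) = -1 (b(o) = 2*(-½) = -1)
f(j, O) = O/j
h = 4 (h = 1*4 = 4)
E(Q) = 4
V = -110 (V = (-10 + 0)*11 = -10*11 = -110)
V*E(f(b(6), 6)) = -110*4 = -440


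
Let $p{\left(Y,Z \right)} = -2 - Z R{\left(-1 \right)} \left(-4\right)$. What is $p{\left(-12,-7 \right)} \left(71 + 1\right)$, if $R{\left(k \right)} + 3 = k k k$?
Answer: $7920$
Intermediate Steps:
$R{\left(k \right)} = -3 + k^{3}$ ($R{\left(k \right)} = -3 + k k k = -3 + k^{2} k = -3 + k^{3}$)
$p{\left(Y,Z \right)} = -2 - 16 Z$ ($p{\left(Y,Z \right)} = -2 - Z \left(-3 + \left(-1\right)^{3}\right) \left(-4\right) = -2 - Z \left(-3 - 1\right) \left(-4\right) = -2 - Z \left(-4\right) \left(-4\right) = -2 - - 4 Z \left(-4\right) = -2 - 16 Z$)
$p{\left(-12,-7 \right)} \left(71 + 1\right) = \left(-2 - -112\right) \left(71 + 1\right) = \left(-2 + 112\right) 72 = 110 \cdot 72 = 7920$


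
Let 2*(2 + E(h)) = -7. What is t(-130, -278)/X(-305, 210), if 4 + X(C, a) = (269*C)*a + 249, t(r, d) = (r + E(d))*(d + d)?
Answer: -75338/17229205 ≈ -0.0043727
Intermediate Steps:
E(h) = -11/2 (E(h) = -2 + (½)*(-7) = -2 - 7/2 = -11/2)
t(r, d) = 2*d*(-11/2 + r) (t(r, d) = (r - 11/2)*(d + d) = (-11/2 + r)*(2*d) = 2*d*(-11/2 + r))
X(C, a) = 245 + 269*C*a (X(C, a) = -4 + ((269*C)*a + 249) = -4 + (269*C*a + 249) = -4 + (249 + 269*C*a) = 245 + 269*C*a)
t(-130, -278)/X(-305, 210) = (-278*(-11 + 2*(-130)))/(245 + 269*(-305)*210) = (-278*(-11 - 260))/(245 - 17229450) = -278*(-271)/(-17229205) = 75338*(-1/17229205) = -75338/17229205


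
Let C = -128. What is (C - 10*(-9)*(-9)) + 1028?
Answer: 90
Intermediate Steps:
(C - 10*(-9)*(-9)) + 1028 = (-128 - 10*(-9)*(-9)) + 1028 = (-128 + 90*(-9)) + 1028 = (-128 - 810) + 1028 = -938 + 1028 = 90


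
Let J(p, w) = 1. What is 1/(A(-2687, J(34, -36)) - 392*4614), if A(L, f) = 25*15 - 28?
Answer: -1/1808341 ≈ -5.5299e-7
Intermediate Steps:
A(L, f) = 347 (A(L, f) = 375 - 28 = 347)
1/(A(-2687, J(34, -36)) - 392*4614) = 1/(347 - 392*4614) = 1/(347 - 1808688) = 1/(-1808341) = -1/1808341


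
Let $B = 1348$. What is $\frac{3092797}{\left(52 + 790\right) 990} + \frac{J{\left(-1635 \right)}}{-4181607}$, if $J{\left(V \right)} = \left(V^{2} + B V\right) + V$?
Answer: $\frac{1393674582331}{387300440340} \approx 3.5984$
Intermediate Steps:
$J{\left(V \right)} = V^{2} + 1349 V$ ($J{\left(V \right)} = \left(V^{2} + 1348 V\right) + V = V^{2} + 1349 V$)
$\frac{3092797}{\left(52 + 790\right) 990} + \frac{J{\left(-1635 \right)}}{-4181607} = \frac{3092797}{\left(52 + 790\right) 990} + \frac{\left(-1635\right) \left(1349 - 1635\right)}{-4181607} = \frac{3092797}{842 \cdot 990} + \left(-1635\right) \left(-286\right) \left(- \frac{1}{4181607}\right) = \frac{3092797}{833580} + 467610 \left(- \frac{1}{4181607}\right) = 3092797 \cdot \frac{1}{833580} - \frac{155870}{1393869} = \frac{3092797}{833580} - \frac{155870}{1393869} = \frac{1393674582331}{387300440340}$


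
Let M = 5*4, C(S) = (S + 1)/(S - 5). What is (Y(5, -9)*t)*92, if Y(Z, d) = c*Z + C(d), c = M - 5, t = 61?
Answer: 2968748/7 ≈ 4.2411e+5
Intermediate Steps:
C(S) = (1 + S)/(-5 + S)
M = 20
c = 15 (c = 20 - 5 = 15)
Y(Z, d) = 15*Z + (1 + d)/(-5 + d)
(Y(5, -9)*t)*92 = (((1 - 9 + 15*5*(-5 - 9))/(-5 - 9))*61)*92 = (((1 - 9 + 15*5*(-14))/(-14))*61)*92 = (-(1 - 9 - 1050)/14*61)*92 = (-1/14*(-1058)*61)*92 = ((529/7)*61)*92 = (32269/7)*92 = 2968748/7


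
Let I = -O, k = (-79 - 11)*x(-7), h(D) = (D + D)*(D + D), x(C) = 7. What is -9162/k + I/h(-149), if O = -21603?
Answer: 45957341/3108140 ≈ 14.786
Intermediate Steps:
h(D) = 4*D**2 (h(D) = (2*D)*(2*D) = 4*D**2)
k = -630 (k = (-79 - 11)*7 = -90*7 = -630)
I = 21603 (I = -1*(-21603) = 21603)
-9162/k + I/h(-149) = -9162/(-630) + 21603/((4*(-149)**2)) = -9162*(-1/630) + 21603/((4*22201)) = 509/35 + 21603/88804 = 45957341/3108140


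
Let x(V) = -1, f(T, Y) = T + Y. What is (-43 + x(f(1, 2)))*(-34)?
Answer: 1496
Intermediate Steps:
(-43 + x(f(1, 2)))*(-34) = (-43 - 1)*(-34) = -44*(-34) = 1496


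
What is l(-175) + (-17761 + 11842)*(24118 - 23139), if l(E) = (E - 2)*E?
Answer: -5763726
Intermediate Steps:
l(E) = E*(-2 + E) (l(E) = (-2 + E)*E = E*(-2 + E))
l(-175) + (-17761 + 11842)*(24118 - 23139) = -175*(-2 - 175) + (-17761 + 11842)*(24118 - 23139) = -175*(-177) - 5919*979 = 30975 - 5794701 = -5763726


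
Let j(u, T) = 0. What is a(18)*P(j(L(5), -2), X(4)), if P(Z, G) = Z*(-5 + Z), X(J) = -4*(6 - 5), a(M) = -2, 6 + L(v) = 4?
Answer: 0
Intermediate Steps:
L(v) = -2 (L(v) = -6 + 4 = -2)
X(J) = -4 (X(J) = -4*1 = -4)
a(18)*P(j(L(5), -2), X(4)) = -0*(-5 + 0) = -0*(-5) = -2*0 = 0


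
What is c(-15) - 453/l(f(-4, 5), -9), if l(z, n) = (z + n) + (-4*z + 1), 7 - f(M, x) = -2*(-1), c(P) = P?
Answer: 108/23 ≈ 4.6956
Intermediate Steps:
f(M, x) = 5 (f(M, x) = 7 - (-2)*(-1) = 7 - 1*2 = 7 - 2 = 5)
l(z, n) = 1 + n - 3*z (l(z, n) = (n + z) + (1 - 4*z) = 1 + n - 3*z)
c(-15) - 453/l(f(-4, 5), -9) = -15 - 453/(1 - 9 - 3*5) = -15 - 453/(1 - 9 - 15) = -15 - 453/(-23) = -15 - 453*(-1/23) = -15 + 453/23 = 108/23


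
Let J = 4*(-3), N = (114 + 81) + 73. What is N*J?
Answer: -3216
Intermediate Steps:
N = 268 (N = 195 + 73 = 268)
J = -12
N*J = 268*(-12) = -3216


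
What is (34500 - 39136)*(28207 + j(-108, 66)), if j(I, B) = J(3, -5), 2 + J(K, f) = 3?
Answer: -130772288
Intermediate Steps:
J(K, f) = 1 (J(K, f) = -2 + 3 = 1)
j(I, B) = 1
(34500 - 39136)*(28207 + j(-108, 66)) = (34500 - 39136)*(28207 + 1) = -4636*28208 = -130772288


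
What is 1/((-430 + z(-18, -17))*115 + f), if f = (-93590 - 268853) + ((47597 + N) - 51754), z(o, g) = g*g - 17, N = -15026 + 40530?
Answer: -1/359266 ≈ -2.7835e-6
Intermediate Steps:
N = 25504
z(o, g) = -17 + g² (z(o, g) = g² - 17 = -17 + g²)
f = -341096 (f = (-93590 - 268853) + ((47597 + 25504) - 51754) = -362443 + (73101 - 51754) = -362443 + 21347 = -341096)
1/((-430 + z(-18, -17))*115 + f) = 1/((-430 + (-17 + (-17)²))*115 - 341096) = 1/((-430 + (-17 + 289))*115 - 341096) = 1/((-430 + 272)*115 - 341096) = 1/(-158*115 - 341096) = 1/(-18170 - 341096) = 1/(-359266) = -1/359266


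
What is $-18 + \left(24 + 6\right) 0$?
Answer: $-18$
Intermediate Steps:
$-18 + \left(24 + 6\right) 0 = -18 + 30 \cdot 0 = -18 + 0 = -18$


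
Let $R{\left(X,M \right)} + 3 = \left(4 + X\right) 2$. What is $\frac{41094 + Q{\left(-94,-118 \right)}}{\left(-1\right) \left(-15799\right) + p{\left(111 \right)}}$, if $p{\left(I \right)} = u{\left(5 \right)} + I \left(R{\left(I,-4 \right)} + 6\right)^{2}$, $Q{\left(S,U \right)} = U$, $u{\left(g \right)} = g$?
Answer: $\frac{40976}{6041883} \approx 0.006782$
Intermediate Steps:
$R{\left(X,M \right)} = 5 + 2 X$ ($R{\left(X,M \right)} = -3 + \left(4 + X\right) 2 = -3 + \left(8 + 2 X\right) = 5 + 2 X$)
$p{\left(I \right)} = 5 + I \left(11 + 2 I\right)^{2}$ ($p{\left(I \right)} = 5 + I \left(\left(5 + 2 I\right) + 6\right)^{2} = 5 + I \left(11 + 2 I\right)^{2}$)
$\frac{41094 + Q{\left(-94,-118 \right)}}{\left(-1\right) \left(-15799\right) + p{\left(111 \right)}} = \frac{41094 - 118}{\left(-1\right) \left(-15799\right) + \left(5 + 111 \left(11 + 2 \cdot 111\right)^{2}\right)} = \frac{40976}{15799 + \left(5 + 111 \left(11 + 222\right)^{2}\right)} = \frac{40976}{15799 + \left(5 + 111 \cdot 233^{2}\right)} = \frac{40976}{15799 + \left(5 + 111 \cdot 54289\right)} = \frac{40976}{15799 + \left(5 + 6026079\right)} = \frac{40976}{15799 + 6026084} = \frac{40976}{6041883}$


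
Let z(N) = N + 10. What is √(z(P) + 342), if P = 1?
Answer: √353 ≈ 18.788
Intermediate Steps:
z(N) = 10 + N
√(z(P) + 342) = √((10 + 1) + 342) = √(11 + 342) = √353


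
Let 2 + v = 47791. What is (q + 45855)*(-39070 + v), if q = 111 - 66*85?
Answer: 351863964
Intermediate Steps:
v = 47789 (v = -2 + 47791 = 47789)
q = -5499 (q = 111 - 5610 = -5499)
(q + 45855)*(-39070 + v) = (-5499 + 45855)*(-39070 + 47789) = 40356*8719 = 351863964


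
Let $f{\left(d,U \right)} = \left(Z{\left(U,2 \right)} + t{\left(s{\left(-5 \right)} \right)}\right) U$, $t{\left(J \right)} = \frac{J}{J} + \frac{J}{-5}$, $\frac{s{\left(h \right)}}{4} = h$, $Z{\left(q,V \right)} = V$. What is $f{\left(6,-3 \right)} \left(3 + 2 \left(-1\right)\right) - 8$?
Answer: $-29$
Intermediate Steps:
$s{\left(h \right)} = 4 h$
$t{\left(J \right)} = 1 - \frac{J}{5}$ ($t{\left(J \right)} = 1 + J \left(- \frac{1}{5}\right) = 1 - \frac{J}{5}$)
$f{\left(d,U \right)} = 7 U$ ($f{\left(d,U \right)} = \left(2 - \left(-1 + \frac{4 \left(-5\right)}{5}\right)\right) U = \left(2 + \left(1 - -4\right)\right) U = \left(2 + \left(1 + 4\right)\right) U = \left(2 + 5\right) U = 7 U$)
$f{\left(6,-3 \right)} \left(3 + 2 \left(-1\right)\right) - 8 = 7 \left(-3\right) \left(3 + 2 \left(-1\right)\right) - 8 = - 21 \left(3 - 2\right) - 8 = \left(-21\right) 1 - 8 = -21 - 8 = -29$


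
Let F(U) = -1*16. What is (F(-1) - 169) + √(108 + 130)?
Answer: -185 + √238 ≈ -169.57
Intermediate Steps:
F(U) = -16
(F(-1) - 169) + √(108 + 130) = (-16 - 169) + √(108 + 130) = -185 + √238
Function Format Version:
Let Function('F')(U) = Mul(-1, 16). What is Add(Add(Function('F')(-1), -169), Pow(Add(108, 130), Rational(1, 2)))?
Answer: Add(-185, Pow(238, Rational(1, 2))) ≈ -169.57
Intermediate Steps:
Function('F')(U) = -16
Add(Add(Function('F')(-1), -169), Pow(Add(108, 130), Rational(1, 2))) = Add(Add(-16, -169), Pow(Add(108, 130), Rational(1, 2))) = Add(-185, Pow(238, Rational(1, 2)))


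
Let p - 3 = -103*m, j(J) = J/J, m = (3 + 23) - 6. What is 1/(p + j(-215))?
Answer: -1/2056 ≈ -0.00048638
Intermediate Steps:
m = 20 (m = 26 - 6 = 20)
j(J) = 1
p = -2057 (p = 3 - 103*20 = 3 - 2060 = -2057)
1/(p + j(-215)) = 1/(-2057 + 1) = 1/(-2056) = -1/2056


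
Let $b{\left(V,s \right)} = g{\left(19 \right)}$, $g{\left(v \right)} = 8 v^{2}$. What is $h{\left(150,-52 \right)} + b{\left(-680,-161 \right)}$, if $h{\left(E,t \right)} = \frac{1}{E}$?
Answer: $\frac{433201}{150} \approx 2888.0$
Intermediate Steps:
$b{\left(V,s \right)} = 2888$ ($b{\left(V,s \right)} = 8 \cdot 19^{2} = 8 \cdot 361 = 2888$)
$h{\left(150,-52 \right)} + b{\left(-680,-161 \right)} = \frac{1}{150} + 2888 = \frac{433201}{150}$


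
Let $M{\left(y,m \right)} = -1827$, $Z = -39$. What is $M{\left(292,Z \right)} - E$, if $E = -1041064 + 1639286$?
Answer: $-600049$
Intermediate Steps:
$E = 598222$
$M{\left(292,Z \right)} - E = -1827 - 598222 = -600049$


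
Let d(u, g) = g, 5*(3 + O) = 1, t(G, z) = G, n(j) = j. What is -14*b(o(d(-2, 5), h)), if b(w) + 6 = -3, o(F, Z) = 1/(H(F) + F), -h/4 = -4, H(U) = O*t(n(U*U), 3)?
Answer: 126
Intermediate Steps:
O = -14/5 (O = -3 + (1/5)*1 = -3 + 1/5 = -14/5 ≈ -2.8000)
H(U) = -14*U**2/5 (H(U) = -14*U*U/5 = -14*U**2/5)
h = 16 (h = -4*(-4) = 16)
o(F, Z) = 1/(F - 14*F**2/5) (o(F, Z) = 1/(-14*F**2/5 + F) = 1/(F - 14*F**2/5))
b(w) = -9 (b(w) = -6 - 3 = -9)
-14*b(o(d(-2, 5), h)) = -14*(-9) = 126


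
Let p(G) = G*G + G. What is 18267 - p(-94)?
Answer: 9525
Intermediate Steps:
p(G) = G + G² (p(G) = G² + G = G + G²)
18267 - p(-94) = 18267 - (-94)*(1 - 94) = 18267 - (-94)*(-93) = 18267 - 1*8742 = 18267 - 8742 = 9525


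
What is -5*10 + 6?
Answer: -44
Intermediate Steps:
-5*10 + 6 = -50 + 6 = -44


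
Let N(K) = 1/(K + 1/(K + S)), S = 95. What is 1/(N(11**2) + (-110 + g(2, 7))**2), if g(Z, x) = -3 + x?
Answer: 26137/293675548 ≈ 8.9000e-5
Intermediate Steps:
N(K) = 1/(K + 1/(95 + K)) (N(K) = 1/(K + 1/(K + 95)) = 1/(K + 1/(95 + K)))
1/(N(11**2) + (-110 + g(2, 7))**2) = 1/((95 + 11**2)/(1 + (11**2)**2 + 95*11**2) + (-110 + (-3 + 7))**2) = 1/((95 + 121)/(1 + 121**2 + 95*121) + (-110 + 4)**2) = 1/(216/(1 + 14641 + 11495) + (-106)**2) = 1/(216/26137 + 11236) = 1/(293675548/26137) = 26137/293675548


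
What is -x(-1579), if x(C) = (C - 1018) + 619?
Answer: 1978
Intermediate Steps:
x(C) = -399 + C (x(C) = (-1018 + C) + 619 = -399 + C)
-x(-1579) = -(-399 - 1579) = -1*(-1978) = 1978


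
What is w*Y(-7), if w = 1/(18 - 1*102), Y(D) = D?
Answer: 1/12 ≈ 0.083333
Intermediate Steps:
w = -1/84 (w = 1/(18 - 102) = 1/(-84) = -1/84 ≈ -0.011905)
w*Y(-7) = -1/84*(-7) = 1/12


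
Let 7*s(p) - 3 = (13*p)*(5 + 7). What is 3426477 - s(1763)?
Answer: 23710308/7 ≈ 3.3872e+6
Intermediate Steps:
s(p) = 3/7 + 156*p/7 (s(p) = 3/7 + ((13*p)*(5 + 7))/7 = 3/7 + ((13*p)*12)/7 = 3/7 + (156*p)/7 = 3/7 + 156*p/7)
3426477 - s(1763) = 3426477 - (3/7 + (156/7)*1763) = 3426477 - (3/7 + 275028/7) = 3426477 - 1*275031/7 = 3426477 - 275031/7 = 23710308/7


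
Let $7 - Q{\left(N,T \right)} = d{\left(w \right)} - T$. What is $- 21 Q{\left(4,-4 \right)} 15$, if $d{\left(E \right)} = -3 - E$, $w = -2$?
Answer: $-1260$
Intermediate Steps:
$Q{\left(N,T \right)} = 8 + T$ ($Q{\left(N,T \right)} = 7 - \left(\left(-3 - -2\right) - T\right) = 7 - \left(\left(-3 + 2\right) - T\right) = 7 - \left(-1 - T\right) = 7 + \left(1 + T\right) = 8 + T$)
$- 21 Q{\left(4,-4 \right)} 15 = - 21 \left(8 - 4\right) 15 = \left(-21\right) 4 \cdot 15 = \left(-84\right) 15 = -1260$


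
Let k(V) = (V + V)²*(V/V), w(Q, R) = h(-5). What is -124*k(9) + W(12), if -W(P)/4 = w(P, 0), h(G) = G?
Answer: -40156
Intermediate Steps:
w(Q, R) = -5
W(P) = 20 (W(P) = -4*(-5) = 20)
k(V) = 4*V² (k(V) = (2*V)²*1 = (4*V²)*1 = 4*V²)
-124*k(9) + W(12) = -496*9² + 20 = -496*81 + 20 = -124*324 + 20 = -40176 + 20 = -40156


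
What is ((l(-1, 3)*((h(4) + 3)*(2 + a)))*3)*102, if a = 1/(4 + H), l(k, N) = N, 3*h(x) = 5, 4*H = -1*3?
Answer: 128520/13 ≈ 9886.2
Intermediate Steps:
H = -¾ (H = (-1*3)/4 = (¼)*(-3) = -¾ ≈ -0.75000)
h(x) = 5/3 (h(x) = (⅓)*5 = 5/3)
a = 4/13 (a = 1/(4 - ¾) = 1/(13/4) = 4/13 ≈ 0.30769)
((l(-1, 3)*((h(4) + 3)*(2 + a)))*3)*102 = ((3*((5/3 + 3)*(2 + 4/13)))*3)*102 = ((3*((14/3)*(30/13)))*3)*102 = ((3*(140/13))*3)*102 = ((420/13)*3)*102 = (1260/13)*102 = 128520/13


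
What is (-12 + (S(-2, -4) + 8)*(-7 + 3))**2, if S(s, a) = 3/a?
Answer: 1681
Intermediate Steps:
(-12 + (S(-2, -4) + 8)*(-7 + 3))**2 = (-12 + (3/(-4) + 8)*(-7 + 3))**2 = (-12 + (3*(-1/4) + 8)*(-4))**2 = (-12 + (-3/4 + 8)*(-4))**2 = (-12 + (29/4)*(-4))**2 = (-12 - 29)**2 = (-41)**2 = 1681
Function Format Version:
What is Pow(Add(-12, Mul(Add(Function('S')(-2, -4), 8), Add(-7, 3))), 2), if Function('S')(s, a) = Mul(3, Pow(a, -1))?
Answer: 1681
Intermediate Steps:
Pow(Add(-12, Mul(Add(Function('S')(-2, -4), 8), Add(-7, 3))), 2) = Pow(Add(-12, Mul(Add(Mul(3, Pow(-4, -1)), 8), Add(-7, 3))), 2) = Pow(Add(-12, Mul(Add(Mul(3, Rational(-1, 4)), 8), -4)), 2) = Pow(Add(-12, Mul(Add(Rational(-3, 4), 8), -4)), 2) = Pow(Add(-12, Mul(Rational(29, 4), -4)), 2) = Pow(Add(-12, -29), 2) = Pow(-41, 2) = 1681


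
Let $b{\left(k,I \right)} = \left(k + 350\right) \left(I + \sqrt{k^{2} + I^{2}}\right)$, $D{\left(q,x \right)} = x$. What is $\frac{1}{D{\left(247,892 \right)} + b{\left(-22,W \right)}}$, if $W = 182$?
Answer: $\frac{15147}{13805668} - \frac{41 \sqrt{8402}}{3451417} \approx 8.2837 \cdot 10^{-6}$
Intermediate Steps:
$b{\left(k,I \right)} = \left(350 + k\right) \left(I + \sqrt{I^{2} + k^{2}}\right)$
$\frac{1}{D{\left(247,892 \right)} + b{\left(-22,W \right)}} = \frac{1}{892 + \left(350 \cdot 182 + 350 \sqrt{182^{2} + \left(-22\right)^{2}} + 182 \left(-22\right) - 22 \sqrt{182^{2} + \left(-22\right)^{2}}\right)} = \frac{1}{892 + \left(63700 + 350 \sqrt{33124 + 484} - 4004 - 22 \sqrt{33124 + 484}\right)} = \frac{1}{892 + \left(63700 + 350 \sqrt{33608} - 4004 - 22 \sqrt{33608}\right)} = \frac{1}{892 + \left(63700 + 350 \cdot 2 \sqrt{8402} - 4004 - 22 \cdot 2 \sqrt{8402}\right)} = \frac{1}{892 + \left(63700 + 700 \sqrt{8402} - 4004 - 44 \sqrt{8402}\right)} = \frac{1}{892 + \left(59696 + 656 \sqrt{8402}\right)} = \frac{1}{60588 + 656 \sqrt{8402}}$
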